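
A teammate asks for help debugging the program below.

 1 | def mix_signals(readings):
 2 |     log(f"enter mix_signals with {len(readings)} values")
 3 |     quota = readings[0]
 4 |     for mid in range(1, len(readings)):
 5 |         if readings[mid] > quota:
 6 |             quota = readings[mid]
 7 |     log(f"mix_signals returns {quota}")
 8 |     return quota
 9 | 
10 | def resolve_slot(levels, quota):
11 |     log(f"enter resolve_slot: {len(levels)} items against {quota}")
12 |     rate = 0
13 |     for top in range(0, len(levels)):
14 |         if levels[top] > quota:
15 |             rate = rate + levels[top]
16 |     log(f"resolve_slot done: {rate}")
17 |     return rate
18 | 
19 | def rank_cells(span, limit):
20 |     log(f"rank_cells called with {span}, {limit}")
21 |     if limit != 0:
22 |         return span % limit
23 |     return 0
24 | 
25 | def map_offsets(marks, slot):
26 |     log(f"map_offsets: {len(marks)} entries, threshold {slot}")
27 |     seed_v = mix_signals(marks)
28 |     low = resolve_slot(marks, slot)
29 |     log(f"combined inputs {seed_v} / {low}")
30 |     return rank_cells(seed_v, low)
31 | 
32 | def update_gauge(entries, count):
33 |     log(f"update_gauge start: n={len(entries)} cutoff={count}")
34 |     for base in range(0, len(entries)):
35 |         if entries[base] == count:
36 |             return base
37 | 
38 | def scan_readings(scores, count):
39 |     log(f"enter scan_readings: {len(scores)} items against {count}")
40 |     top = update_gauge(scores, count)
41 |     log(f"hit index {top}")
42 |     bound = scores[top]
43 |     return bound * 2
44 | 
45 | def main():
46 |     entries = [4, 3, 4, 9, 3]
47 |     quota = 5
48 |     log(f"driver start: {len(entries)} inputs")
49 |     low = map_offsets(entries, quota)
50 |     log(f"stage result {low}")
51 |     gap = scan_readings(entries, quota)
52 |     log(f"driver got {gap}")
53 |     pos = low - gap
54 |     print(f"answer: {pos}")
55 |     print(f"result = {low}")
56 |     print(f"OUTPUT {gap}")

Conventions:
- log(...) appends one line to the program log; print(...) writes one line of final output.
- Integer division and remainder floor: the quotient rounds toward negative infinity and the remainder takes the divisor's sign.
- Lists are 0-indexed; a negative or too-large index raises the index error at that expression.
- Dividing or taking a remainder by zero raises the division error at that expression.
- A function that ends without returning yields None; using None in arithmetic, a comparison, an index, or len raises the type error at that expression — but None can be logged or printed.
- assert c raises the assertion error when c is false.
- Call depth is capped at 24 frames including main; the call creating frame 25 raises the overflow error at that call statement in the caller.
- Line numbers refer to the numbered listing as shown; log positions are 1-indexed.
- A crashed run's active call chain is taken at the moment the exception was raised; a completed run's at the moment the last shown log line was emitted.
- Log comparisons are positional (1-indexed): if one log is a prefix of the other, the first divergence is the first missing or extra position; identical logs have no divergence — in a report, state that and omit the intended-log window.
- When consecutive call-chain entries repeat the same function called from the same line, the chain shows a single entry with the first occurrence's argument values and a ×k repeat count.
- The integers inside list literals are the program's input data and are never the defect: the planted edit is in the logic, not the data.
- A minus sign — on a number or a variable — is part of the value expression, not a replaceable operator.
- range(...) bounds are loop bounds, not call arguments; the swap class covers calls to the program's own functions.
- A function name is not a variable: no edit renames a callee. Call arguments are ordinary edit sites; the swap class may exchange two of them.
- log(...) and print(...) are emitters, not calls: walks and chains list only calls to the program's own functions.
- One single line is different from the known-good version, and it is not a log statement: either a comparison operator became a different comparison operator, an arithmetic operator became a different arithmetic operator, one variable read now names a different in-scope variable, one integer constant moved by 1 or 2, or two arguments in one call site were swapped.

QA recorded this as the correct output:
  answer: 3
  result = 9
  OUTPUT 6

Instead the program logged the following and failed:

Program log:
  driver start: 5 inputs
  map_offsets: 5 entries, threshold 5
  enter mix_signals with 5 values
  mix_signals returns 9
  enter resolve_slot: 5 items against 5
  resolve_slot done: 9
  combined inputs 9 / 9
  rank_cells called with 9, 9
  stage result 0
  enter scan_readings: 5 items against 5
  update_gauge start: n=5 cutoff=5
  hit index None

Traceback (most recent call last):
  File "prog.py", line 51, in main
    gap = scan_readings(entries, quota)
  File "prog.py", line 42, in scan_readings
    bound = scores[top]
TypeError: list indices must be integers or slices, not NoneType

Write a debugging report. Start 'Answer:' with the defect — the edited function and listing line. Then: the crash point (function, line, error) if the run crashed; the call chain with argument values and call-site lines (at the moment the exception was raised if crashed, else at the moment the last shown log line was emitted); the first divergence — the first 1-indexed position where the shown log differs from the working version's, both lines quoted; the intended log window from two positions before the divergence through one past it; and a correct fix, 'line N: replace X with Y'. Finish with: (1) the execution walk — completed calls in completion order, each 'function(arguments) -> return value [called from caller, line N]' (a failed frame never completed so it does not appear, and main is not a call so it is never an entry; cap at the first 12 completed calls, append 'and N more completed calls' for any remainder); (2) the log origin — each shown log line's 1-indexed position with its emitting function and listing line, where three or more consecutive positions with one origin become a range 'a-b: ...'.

Answer: the defect is in main at line 47.
Core observation: Position 2 is the first bad log line: 'map_offsets: 5 entries, threshold 5' should read 'map_offsets: 5 entries, threshold 3'.
Crash: scan_readings, line 42, TypeError.
Call chain: main -> scan_readings([4, 3, 4, 9, 3], 5) (called at line 51).
First divergence: at position 2 the run shows 'map_offsets: 5 entries, threshold 5' where the working version logs 'map_offsets: 5 entries, threshold 3'.
Intended log window:
  1: driver start: 5 inputs
  2: map_offsets: 5 entries, threshold 3
  3: enter mix_signals with 5 values
Execution walk:
  mix_signals([4, 3, 4, 9, 3]) -> 9  [called from map_offsets, line 27]
  resolve_slot([4, 3, 4, 9, 3], 5) -> 9  [called from map_offsets, line 28]
  rank_cells(9, 9) -> 0  [called from map_offsets, line 30]
  map_offsets([4, 3, 4, 9, 3], 5) -> 0  [called from main, line 49]
  update_gauge([4, 3, 4, 9, 3], 5) -> None  [called from scan_readings, line 40]
Log origins:
  1 — main, line 48
  2 — map_offsets, line 26
  3 — mix_signals, line 2
  4 — mix_signals, line 7
  5 — resolve_slot, line 11
  6 — resolve_slot, line 16
  7 — map_offsets, line 29
  8 — rank_cells, line 20
  9 — main, line 50
  10 — scan_readings, line 39
  11 — update_gauge, line 33
  12 — scan_readings, line 41
A correct fix: line 47: replace `5` with `3`.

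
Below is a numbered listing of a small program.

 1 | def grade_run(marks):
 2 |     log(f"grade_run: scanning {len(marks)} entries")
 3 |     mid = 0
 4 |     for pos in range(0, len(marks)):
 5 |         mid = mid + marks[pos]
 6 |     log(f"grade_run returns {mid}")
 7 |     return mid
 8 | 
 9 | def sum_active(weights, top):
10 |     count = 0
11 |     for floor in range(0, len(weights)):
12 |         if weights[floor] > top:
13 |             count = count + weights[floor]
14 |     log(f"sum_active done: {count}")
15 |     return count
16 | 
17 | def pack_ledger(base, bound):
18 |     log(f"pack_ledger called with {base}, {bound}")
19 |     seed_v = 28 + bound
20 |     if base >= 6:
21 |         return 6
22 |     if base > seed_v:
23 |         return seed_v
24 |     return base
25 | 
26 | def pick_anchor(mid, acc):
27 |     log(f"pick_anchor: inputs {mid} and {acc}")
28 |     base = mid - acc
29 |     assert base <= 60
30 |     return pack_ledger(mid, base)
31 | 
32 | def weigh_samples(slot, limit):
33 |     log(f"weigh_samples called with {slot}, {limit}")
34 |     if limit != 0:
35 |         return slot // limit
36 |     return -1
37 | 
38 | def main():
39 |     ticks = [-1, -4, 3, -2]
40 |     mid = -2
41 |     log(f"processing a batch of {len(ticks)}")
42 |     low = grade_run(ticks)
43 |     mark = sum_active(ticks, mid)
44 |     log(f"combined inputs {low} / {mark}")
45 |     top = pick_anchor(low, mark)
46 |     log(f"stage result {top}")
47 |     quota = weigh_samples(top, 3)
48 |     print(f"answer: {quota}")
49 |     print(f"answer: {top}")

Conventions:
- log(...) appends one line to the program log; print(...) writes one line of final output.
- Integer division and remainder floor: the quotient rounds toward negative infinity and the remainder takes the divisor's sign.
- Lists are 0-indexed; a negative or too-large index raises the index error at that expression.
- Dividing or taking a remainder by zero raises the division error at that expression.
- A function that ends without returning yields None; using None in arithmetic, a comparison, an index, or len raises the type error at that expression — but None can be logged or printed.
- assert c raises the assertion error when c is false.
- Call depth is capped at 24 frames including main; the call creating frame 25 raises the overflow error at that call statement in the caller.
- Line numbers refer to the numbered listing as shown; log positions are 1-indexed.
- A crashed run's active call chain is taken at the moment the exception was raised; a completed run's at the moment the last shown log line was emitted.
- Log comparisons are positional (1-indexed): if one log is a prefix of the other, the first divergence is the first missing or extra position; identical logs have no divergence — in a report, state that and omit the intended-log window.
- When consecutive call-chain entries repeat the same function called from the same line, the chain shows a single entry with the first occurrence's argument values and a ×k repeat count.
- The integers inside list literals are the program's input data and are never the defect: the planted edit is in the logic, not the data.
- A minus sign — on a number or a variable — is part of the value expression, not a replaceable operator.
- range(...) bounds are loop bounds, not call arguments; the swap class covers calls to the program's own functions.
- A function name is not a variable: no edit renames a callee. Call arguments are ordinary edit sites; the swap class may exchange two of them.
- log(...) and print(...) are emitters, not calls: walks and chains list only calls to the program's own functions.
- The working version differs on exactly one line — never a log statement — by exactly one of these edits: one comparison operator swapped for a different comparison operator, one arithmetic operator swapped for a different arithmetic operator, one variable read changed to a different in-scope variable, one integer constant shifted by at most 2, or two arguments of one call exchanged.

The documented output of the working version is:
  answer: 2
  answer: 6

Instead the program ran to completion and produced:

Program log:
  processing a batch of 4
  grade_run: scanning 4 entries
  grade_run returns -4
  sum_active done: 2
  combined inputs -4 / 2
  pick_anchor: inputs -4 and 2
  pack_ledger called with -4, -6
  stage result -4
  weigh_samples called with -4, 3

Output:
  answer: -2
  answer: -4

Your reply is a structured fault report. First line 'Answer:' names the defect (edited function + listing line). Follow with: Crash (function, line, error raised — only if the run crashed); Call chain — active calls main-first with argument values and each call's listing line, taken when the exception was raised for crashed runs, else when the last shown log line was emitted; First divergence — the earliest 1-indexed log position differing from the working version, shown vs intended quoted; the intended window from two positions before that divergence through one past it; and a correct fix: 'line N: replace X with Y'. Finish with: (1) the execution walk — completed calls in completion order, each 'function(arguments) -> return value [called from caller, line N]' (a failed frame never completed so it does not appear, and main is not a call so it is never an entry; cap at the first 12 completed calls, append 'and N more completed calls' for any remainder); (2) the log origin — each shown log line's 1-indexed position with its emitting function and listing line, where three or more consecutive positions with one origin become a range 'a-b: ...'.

Answer: the defect is in pack_ledger at line 20.
Key fact: Log line 8 is where behavior first shows: 'stage result -4' appears instead of 'stage result 6'.
Call chain: main -> weigh_samples(-4, 3) (called at line 47).
First divergence: position 8 — shown 'stage result -4', intended 'stage result 6'.
Intended log window:
  6: pick_anchor: inputs -4 and 2
  7: pack_ledger called with -4, -6
  8: stage result 6
  9: weigh_samples called with 6, 3
Execution walk:
  grade_run([-1, -4, 3, -2]) -> -4  [called from main, line 42]
  sum_active([-1, -4, 3, -2], -2) -> 2  [called from main, line 43]
  pack_ledger(-4, -6) -> -4  [called from pick_anchor, line 30]
  pick_anchor(-4, 2) -> -4  [called from main, line 45]
  weigh_samples(-4, 3) -> -2  [called from main, line 47]
Origin of each log line:
  1: from main, line 41
  2: from grade_run, line 2
  3: from grade_run, line 6
  4: from sum_active, line 14
  5: from main, line 44
  6: from pick_anchor, line 27
  7: from pack_ledger, line 18
  8: from main, line 46
  9: from weigh_samples, line 33
A correct fix: line 20: replace `>=` with `<`.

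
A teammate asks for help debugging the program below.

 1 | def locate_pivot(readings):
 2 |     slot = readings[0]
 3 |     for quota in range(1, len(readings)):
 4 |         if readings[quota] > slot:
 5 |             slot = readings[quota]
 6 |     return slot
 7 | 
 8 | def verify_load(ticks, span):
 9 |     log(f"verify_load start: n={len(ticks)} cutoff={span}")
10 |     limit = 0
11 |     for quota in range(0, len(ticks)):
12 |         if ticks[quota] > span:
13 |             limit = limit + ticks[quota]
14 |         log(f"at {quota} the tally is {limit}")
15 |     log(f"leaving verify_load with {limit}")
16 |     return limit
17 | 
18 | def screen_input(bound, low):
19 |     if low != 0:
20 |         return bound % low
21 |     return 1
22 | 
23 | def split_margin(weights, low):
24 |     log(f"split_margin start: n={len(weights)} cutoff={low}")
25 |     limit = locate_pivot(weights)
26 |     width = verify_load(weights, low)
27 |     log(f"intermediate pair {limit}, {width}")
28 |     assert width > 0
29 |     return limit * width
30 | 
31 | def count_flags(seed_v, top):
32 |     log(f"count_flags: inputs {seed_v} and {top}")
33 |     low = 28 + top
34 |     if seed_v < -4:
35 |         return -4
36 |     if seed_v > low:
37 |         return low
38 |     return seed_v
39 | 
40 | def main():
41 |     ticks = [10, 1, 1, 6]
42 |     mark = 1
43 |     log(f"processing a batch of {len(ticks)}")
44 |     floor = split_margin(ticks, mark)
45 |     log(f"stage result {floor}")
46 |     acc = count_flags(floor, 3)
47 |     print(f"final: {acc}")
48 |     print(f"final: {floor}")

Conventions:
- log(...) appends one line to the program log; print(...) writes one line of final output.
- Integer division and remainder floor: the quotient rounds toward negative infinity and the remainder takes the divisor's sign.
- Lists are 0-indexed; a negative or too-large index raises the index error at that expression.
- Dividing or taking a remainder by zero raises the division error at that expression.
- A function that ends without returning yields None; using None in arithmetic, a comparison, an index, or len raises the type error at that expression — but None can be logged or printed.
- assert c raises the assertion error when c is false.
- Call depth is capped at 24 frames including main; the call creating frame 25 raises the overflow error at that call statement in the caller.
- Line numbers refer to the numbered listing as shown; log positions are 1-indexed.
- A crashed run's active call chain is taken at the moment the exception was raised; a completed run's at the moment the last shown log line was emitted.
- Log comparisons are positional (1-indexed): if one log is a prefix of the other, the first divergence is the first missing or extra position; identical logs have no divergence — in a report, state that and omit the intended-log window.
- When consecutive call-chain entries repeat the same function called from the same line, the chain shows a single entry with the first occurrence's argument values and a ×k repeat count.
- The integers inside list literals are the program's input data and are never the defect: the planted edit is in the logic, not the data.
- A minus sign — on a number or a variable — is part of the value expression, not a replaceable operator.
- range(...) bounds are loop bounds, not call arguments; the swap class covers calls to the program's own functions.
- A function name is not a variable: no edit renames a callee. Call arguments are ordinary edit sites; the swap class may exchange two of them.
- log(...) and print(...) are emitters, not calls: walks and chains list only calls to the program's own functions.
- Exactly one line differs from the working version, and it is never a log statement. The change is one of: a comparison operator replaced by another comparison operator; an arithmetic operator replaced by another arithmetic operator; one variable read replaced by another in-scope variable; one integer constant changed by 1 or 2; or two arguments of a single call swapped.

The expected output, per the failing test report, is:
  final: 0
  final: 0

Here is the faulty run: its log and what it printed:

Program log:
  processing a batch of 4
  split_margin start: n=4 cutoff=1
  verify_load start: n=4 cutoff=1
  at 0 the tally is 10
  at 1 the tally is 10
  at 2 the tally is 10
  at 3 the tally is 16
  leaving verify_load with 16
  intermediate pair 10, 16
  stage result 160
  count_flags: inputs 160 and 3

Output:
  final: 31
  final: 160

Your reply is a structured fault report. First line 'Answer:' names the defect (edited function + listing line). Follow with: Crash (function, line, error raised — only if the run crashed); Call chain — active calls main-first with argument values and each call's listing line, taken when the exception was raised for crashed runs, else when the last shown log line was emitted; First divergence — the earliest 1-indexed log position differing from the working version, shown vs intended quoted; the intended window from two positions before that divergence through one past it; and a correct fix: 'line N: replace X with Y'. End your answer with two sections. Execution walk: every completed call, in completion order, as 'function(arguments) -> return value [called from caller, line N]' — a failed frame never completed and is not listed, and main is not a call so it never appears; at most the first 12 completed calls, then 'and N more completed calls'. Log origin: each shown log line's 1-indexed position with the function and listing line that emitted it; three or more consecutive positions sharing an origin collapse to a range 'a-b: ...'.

Answer: the defect is in split_margin at line 29.
Key fact: The log first diverges at position 10: the faulty run prints 'stage result 160' where the working version prints 'stage result 0'.
Call chain: main -> count_flags(160, 3) (called at line 46).
First divergence: position 10 — the shown line 'stage result 160' should read 'stage result 0'.
Intended log window:
  8: leaving verify_load with 16
  9: intermediate pair 10, 16
  10: stage result 0
  11: count_flags: inputs 0 and 3
Execution walk:
  locate_pivot([10, 1, 1, 6]) -> 10  [called from split_margin, line 25]
  verify_load([10, 1, 1, 6], 1) -> 16  [called from split_margin, line 26]
  split_margin([10, 1, 1, 6], 1) -> 160  [called from main, line 44]
  count_flags(160, 3) -> 31  [called from main, line 46]
Origin of each log line:
  1: from main, line 43
  2: from split_margin, line 24
  3: from verify_load, line 9
  4-7: from verify_load, line 14
  8: from verify_load, line 15
  9: from split_margin, line 27
  10: from main, line 45
  11: from count_flags, line 32
A correct fix: line 29: replace `*` with `//`.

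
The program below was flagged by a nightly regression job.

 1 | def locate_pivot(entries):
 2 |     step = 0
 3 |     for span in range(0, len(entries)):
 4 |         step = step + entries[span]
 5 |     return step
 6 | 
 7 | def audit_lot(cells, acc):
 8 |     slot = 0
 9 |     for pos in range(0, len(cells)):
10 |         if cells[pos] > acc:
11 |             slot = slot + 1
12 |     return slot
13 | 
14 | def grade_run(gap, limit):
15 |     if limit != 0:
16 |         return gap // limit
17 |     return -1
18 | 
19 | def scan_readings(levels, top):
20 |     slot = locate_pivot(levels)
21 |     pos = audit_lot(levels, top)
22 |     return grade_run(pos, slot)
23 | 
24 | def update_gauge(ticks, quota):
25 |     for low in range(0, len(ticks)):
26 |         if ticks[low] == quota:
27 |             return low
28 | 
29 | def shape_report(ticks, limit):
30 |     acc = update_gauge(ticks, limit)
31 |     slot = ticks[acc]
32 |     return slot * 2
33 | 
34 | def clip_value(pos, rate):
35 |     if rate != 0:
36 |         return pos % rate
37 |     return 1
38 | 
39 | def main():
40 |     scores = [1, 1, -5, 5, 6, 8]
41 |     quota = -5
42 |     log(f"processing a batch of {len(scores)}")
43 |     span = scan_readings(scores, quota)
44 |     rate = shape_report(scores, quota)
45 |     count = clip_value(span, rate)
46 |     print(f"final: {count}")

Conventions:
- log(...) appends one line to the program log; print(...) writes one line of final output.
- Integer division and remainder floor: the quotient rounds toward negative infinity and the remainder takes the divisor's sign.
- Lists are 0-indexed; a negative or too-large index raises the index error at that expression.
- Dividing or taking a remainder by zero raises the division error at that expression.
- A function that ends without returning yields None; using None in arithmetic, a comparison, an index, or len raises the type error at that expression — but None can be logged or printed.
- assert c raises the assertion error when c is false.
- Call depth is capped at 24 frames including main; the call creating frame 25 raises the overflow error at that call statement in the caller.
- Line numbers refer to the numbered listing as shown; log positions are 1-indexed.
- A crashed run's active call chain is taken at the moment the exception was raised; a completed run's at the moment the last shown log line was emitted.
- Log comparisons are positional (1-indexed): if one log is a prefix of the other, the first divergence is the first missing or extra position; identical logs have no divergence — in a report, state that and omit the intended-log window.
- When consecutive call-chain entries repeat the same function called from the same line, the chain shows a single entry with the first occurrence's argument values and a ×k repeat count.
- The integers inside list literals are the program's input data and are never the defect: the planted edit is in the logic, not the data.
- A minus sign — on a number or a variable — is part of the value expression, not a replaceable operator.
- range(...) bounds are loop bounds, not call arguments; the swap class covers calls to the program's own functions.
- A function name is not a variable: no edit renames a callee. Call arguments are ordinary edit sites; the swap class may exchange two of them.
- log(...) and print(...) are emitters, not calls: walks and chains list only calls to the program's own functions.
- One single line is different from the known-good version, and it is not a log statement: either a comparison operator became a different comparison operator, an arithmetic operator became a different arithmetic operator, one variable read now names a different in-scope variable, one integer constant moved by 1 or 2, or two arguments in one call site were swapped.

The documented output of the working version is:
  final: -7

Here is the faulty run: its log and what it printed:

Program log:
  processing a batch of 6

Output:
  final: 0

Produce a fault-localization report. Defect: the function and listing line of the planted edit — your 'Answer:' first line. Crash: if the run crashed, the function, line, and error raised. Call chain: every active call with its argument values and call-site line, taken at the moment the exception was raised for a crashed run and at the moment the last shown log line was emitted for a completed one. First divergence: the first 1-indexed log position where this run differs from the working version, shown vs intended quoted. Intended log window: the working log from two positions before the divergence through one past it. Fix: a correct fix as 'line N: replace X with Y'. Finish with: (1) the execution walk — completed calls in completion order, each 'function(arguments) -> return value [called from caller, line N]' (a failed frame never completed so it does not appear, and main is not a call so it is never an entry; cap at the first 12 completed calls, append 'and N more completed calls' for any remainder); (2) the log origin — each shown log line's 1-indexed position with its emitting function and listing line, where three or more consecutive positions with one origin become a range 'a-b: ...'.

Answer: the defect is in scan_readings at line 22.
The tell: No log line changed; the fault shows up purely in the output.
Call chain: main.
First divergence: none — the logs agree in full.
Execution walk:
  locate_pivot([1, 1, -5, 5, 6, 8]) -> 16  [called from scan_readings, line 20]
  audit_lot([1, 1, -5, 5, 6, 8], -5) -> 5  [called from scan_readings, line 21]
  grade_run(5, 16) -> 0  [called from scan_readings, line 22]
  scan_readings([1, 1, -5, 5, 6, 8], -5) -> 0  [called from main, line 43]
  update_gauge([1, 1, -5, 5, 6, 8], -5) -> 2  [called from shape_report, line 30]
  shape_report([1, 1, -5, 5, 6, 8], -5) -> -10  [called from main, line 44]
  clip_value(0, -10) -> 0  [called from main, line 45]
Log origin:
  1: emitted by main (line 42)
A correct fix: line 22: replace `grade_run(pos, slot)` with `grade_run(slot, pos)`.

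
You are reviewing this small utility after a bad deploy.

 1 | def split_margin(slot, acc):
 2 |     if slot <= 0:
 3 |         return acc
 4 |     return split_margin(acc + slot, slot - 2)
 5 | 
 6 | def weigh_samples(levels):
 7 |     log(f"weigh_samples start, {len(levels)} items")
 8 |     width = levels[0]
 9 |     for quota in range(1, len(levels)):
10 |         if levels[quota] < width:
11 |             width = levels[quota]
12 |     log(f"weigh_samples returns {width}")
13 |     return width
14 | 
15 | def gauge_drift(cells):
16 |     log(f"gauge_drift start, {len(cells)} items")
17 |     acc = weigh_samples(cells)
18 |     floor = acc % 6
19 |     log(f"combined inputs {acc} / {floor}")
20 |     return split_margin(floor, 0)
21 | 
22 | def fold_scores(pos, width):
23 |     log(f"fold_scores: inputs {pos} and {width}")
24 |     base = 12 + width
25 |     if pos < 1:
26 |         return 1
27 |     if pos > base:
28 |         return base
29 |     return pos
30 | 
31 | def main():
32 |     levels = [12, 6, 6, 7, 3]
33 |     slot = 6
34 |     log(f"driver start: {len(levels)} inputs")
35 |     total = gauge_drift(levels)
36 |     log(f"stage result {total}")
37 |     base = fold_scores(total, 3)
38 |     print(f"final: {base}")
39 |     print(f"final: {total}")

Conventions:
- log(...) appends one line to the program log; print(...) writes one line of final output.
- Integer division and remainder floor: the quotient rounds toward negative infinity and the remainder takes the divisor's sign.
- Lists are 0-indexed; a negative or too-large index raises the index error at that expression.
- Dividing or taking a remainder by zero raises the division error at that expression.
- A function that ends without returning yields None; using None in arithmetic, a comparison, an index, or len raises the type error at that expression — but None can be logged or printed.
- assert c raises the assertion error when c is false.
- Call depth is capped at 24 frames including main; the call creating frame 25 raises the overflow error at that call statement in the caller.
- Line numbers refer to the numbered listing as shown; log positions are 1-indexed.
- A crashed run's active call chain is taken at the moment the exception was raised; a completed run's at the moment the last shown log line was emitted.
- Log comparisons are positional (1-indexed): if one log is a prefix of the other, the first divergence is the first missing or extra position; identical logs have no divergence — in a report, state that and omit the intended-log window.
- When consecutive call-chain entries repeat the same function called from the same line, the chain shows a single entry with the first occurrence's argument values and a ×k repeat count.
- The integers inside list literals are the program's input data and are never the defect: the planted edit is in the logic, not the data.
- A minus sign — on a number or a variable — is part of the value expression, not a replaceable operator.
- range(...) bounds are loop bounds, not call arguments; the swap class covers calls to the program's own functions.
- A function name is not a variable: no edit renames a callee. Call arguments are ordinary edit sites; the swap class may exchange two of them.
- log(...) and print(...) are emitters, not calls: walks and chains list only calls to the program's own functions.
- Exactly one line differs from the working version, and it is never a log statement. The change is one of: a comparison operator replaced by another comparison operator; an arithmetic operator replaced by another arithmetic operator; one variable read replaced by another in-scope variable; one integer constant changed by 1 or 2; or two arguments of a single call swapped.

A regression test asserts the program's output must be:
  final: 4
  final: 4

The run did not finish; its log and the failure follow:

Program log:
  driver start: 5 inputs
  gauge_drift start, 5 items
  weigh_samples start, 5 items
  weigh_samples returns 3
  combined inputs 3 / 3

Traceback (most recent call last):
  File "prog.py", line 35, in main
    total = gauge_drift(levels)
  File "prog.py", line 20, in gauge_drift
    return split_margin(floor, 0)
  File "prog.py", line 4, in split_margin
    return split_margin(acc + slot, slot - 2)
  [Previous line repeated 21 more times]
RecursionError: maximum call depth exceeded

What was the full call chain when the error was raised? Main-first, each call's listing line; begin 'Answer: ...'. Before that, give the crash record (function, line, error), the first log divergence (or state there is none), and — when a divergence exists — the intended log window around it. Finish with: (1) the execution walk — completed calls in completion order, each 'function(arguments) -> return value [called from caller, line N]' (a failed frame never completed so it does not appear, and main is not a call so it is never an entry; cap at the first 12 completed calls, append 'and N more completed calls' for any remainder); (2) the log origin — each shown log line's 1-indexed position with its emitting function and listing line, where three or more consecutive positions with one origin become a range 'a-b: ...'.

Answer: main -> gauge_drift (called at line 35) -> split_margin (called at line 20) -> split_margin (called at line 4) ×21.
Core observation: A complete run would log 'stage result 4' next, but this one stopped at 5 lines.
Crash: split_margin, line 4, RecursionError.
First divergence: position 6 — after 5 matching lines the faulty run goes silent; intended next line 'stage result 4'.
Intended log window:
  4: weigh_samples returns 3
  5: combined inputs 3 / 3
  6: stage result 4
  7: fold_scores: inputs 4 and 3
Execution walk:
  weigh_samples([12, 6, 6, 7, 3]) -> 3  [called from gauge_drift, line 17]
Log origins:
  1: emitted by main (line 34)
  2: emitted by gauge_drift (line 16)
  3: emitted by weigh_samples (line 7)
  4: emitted by weigh_samples (line 12)
  5: emitted by gauge_drift (line 19)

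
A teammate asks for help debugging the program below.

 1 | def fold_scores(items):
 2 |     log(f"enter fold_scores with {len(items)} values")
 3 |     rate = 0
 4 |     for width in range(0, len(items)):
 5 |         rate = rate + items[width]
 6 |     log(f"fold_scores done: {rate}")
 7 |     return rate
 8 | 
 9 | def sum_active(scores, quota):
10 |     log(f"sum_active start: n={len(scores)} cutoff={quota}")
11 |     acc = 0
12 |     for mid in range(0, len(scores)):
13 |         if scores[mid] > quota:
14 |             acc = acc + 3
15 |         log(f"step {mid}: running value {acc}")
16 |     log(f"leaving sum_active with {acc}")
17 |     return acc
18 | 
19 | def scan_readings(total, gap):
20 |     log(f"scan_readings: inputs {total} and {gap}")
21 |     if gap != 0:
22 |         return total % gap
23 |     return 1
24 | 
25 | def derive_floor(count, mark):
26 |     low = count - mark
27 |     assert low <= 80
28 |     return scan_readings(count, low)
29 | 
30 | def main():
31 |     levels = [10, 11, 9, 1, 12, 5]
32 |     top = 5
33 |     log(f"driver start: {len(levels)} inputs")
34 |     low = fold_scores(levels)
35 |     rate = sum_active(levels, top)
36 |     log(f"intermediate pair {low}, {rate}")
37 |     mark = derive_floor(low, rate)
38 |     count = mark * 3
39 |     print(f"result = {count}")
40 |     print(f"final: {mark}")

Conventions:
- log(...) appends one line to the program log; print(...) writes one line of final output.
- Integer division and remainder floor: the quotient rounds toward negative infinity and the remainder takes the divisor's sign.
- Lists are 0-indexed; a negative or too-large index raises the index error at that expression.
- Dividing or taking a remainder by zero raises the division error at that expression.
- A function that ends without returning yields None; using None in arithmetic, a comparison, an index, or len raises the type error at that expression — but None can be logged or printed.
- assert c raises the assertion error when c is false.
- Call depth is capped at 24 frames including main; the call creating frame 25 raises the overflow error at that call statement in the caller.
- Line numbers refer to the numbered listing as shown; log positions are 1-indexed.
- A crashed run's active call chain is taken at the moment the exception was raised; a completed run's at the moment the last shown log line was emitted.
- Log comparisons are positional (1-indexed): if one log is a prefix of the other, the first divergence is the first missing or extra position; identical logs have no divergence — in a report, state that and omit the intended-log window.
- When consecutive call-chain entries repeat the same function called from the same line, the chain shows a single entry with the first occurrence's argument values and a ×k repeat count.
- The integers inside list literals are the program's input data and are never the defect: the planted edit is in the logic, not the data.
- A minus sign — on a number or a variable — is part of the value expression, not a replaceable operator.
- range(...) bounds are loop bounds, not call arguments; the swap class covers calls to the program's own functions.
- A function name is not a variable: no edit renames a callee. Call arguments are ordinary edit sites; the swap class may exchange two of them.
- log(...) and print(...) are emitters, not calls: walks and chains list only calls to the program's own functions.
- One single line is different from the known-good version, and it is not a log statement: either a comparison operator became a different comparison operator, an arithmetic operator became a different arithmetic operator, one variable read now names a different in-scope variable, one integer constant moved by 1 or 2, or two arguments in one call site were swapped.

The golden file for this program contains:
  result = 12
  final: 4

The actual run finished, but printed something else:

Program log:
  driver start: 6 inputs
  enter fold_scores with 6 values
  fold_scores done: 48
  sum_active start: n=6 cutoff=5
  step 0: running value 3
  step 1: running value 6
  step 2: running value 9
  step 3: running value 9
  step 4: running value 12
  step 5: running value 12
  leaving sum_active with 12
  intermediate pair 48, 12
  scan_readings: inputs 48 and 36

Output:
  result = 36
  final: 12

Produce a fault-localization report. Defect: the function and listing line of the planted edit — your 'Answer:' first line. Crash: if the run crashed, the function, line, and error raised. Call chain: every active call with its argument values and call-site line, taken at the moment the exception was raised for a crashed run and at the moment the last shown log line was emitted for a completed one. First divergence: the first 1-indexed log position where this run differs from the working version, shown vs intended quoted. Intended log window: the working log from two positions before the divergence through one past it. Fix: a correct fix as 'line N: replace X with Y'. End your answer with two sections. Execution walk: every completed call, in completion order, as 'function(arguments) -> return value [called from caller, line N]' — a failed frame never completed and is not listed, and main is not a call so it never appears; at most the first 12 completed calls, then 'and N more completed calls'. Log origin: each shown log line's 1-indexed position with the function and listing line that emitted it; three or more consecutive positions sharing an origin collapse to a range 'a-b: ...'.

Answer: the defect is in sum_active at line 14.
Core observation: Log line 5 is where behavior first shows: 'step 0: running value 3' appears instead of 'step 0: running value 1'.
Call chain: main -> derive_floor(48, 12) (called at line 37) -> scan_readings(48, 36) (called at line 28).
First divergence: position 5 — the shown line 'step 0: running value 3' should read 'step 0: running value 1'.
Intended log window:
  3: fold_scores done: 48
  4: sum_active start: n=6 cutoff=5
  5: step 0: running value 1
  6: step 1: running value 2
Execution walk:
  fold_scores([10, 11, 9, 1, 12, 5]) -> 48  [called from main, line 34]
  sum_active([10, 11, 9, 1, 12, 5], 5) -> 12  [called from main, line 35]
  scan_readings(48, 36) -> 12  [called from derive_floor, line 28]
  derive_floor(48, 12) -> 12  [called from main, line 37]
Log origin:
  1: from main, line 33
  2: from fold_scores, line 2
  3: from fold_scores, line 6
  4: from sum_active, line 10
  5-10: from sum_active, line 15
  11: from sum_active, line 16
  12: from main, line 36
  13: from scan_readings, line 20
A correct fix: line 14: replace `3` with `1`.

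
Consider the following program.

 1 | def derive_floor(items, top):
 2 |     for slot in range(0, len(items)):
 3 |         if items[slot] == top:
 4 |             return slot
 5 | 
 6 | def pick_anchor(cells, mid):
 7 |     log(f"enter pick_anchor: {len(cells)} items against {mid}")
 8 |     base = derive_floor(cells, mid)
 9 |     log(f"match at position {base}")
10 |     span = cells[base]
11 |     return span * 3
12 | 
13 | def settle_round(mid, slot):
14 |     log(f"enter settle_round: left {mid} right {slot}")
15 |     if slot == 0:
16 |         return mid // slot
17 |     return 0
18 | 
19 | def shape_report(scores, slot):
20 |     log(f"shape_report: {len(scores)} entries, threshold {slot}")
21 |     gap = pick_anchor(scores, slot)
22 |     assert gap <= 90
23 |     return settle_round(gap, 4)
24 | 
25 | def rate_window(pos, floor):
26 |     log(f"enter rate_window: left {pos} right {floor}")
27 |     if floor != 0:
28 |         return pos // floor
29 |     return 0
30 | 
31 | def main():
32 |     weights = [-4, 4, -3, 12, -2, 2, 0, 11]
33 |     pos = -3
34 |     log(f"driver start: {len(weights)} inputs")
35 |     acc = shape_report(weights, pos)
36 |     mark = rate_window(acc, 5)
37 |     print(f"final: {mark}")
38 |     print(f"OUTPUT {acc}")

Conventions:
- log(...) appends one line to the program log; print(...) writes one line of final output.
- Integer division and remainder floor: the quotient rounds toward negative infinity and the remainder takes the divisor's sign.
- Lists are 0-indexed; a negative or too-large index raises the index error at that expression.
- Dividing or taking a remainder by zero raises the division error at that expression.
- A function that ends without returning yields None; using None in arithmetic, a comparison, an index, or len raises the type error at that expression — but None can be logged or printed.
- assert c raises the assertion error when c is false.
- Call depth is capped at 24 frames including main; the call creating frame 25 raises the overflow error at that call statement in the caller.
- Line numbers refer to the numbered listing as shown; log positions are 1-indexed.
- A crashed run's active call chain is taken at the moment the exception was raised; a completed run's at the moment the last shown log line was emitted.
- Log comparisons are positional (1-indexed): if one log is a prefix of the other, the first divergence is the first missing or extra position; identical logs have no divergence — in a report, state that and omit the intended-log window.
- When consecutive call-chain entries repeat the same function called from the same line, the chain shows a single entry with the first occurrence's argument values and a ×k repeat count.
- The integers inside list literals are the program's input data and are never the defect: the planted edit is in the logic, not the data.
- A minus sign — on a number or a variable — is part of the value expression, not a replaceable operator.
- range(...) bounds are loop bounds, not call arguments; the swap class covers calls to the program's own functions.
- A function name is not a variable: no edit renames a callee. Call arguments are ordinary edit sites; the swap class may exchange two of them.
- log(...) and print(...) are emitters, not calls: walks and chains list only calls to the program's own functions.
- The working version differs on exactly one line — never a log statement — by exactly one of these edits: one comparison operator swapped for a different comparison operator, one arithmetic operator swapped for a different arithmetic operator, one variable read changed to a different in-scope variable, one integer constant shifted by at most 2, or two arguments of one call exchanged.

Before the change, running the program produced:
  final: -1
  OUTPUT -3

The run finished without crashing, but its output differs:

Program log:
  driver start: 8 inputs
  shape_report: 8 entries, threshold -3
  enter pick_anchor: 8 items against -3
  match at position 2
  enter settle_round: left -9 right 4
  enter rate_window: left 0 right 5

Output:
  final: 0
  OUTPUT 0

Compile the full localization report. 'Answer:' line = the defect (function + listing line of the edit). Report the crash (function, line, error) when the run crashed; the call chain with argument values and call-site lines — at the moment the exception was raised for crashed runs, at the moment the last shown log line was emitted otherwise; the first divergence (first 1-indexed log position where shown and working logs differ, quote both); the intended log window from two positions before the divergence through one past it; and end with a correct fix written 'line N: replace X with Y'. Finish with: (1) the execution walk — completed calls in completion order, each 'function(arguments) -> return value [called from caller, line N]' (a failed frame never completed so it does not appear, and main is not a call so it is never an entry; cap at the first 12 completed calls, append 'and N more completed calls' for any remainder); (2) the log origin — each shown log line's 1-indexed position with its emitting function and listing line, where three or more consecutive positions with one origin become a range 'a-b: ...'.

Answer: the defect is in settle_round at line 15.
Key observation: Everything matches until log position 6, which reads 'enter rate_window: left 0 right 5' in place of 'enter rate_window: left -3 right 5'.
Call chain: main -> rate_window(0, 5) (called at line 36).
First divergence: position 6 — the shown line 'enter rate_window: left 0 right 5' should read 'enter rate_window: left -3 right 5'.
Intended log window:
  4: match at position 2
  5: enter settle_round: left -9 right 4
  6: enter rate_window: left -3 right 5
Execution walk:
  derive_floor([-4, 4, -3, 12, -2, 2, 0, 11], -3) -> 2  [called from pick_anchor, line 8]
  pick_anchor([-4, 4, -3, 12, -2, 2, 0, 11], -3) -> -9  [called from shape_report, line 21]
  settle_round(-9, 4) -> 0  [called from shape_report, line 23]
  shape_report([-4, 4, -3, 12, -2, 2, 0, 11], -3) -> 0  [called from main, line 35]
  rate_window(0, 5) -> 0  [called from main, line 36]
Log line origins:
  1: logged in main at line 34
  2: logged in shape_report at line 20
  3: logged in pick_anchor at line 7
  4: logged in pick_anchor at line 9
  5: logged in settle_round at line 14
  6: logged in rate_window at line 26
A correct fix: line 15: replace `==` with `!=`.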